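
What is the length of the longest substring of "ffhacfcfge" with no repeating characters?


Input: "ffhacfcfge"
Sliding window (track last position of each char):
  Position 0 ('f'): window [0,0] length 1 -- new best
  Position 1 ('f'): repeat (last at 0), move window start to 1
  Position 1 ('f'): window [1,1] length 1
  Position 2 ('h'): window [1,2] length 2 -- new best
  Position 3 ('a'): window [1,3] length 3 -- new best
  Position 4 ('c'): window [1,4] length 4 -- new best
  Position 5 ('f'): repeat (last at 1), move window start to 2
  Position 5 ('f'): window [2,5] length 4
  Position 6 ('c'): repeat (last at 4), move window start to 5
  Position 6 ('c'): window [5,6] length 2
  Position 7 ('f'): repeat (last at 5), move window start to 6
  Position 7 ('f'): window [6,7] length 2
  Position 8 ('g'): window [6,8] length 3
  Position 9 ('e'): window [6,9] length 4
Longest substring with no repeats: "fhac" with length 4

4


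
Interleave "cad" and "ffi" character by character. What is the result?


Interleaving "cad" and "ffi":
  Position 0: 'c' from first, 'f' from second => "cf"
  Position 1: 'a' from first, 'f' from second => "af"
  Position 2: 'd' from first, 'i' from second => "di"
Result: cfafdi

cfafdi


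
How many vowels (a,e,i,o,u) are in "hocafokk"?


Input: hocafokk
Checking each character:
  'h' at position 0: consonant
  'o' at position 1: vowel (running total: 1)
  'c' at position 2: consonant
  'a' at position 3: vowel (running total: 2)
  'f' at position 4: consonant
  'o' at position 5: vowel (running total: 3)
  'k' at position 6: consonant
  'k' at position 7: consonant
Total vowels: 3

3


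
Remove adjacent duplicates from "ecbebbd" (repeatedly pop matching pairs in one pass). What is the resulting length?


Input: ecbebbd
Stack-based adjacent duplicate removal:
  Read 'e': push. Stack: e
  Read 'c': push. Stack: ec
  Read 'b': push. Stack: ecb
  Read 'e': push. Stack: ecbe
  Read 'b': push. Stack: ecbeb
  Read 'b': matches stack top 'b' => pop. Stack: ecbe
  Read 'd': push. Stack: ecbed
Final stack: "ecbed" (length 5)

5


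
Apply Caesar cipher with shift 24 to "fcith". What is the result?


Caesar cipher: shift "fcith" by 24
  'f' (pos 5) + 24 = pos 3 = 'd'
  'c' (pos 2) + 24 = pos 0 = 'a'
  'i' (pos 8) + 24 = pos 6 = 'g'
  't' (pos 19) + 24 = pos 17 = 'r'
  'h' (pos 7) + 24 = pos 5 = 'f'
Result: dagrf

dagrf


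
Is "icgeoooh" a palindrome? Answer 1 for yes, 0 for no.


Input: icgeoooh
Reversed: hoooegci
  Compare pos 0 ('i') with pos 7 ('h'): MISMATCH
  Compare pos 1 ('c') with pos 6 ('o'): MISMATCH
  Compare pos 2 ('g') with pos 5 ('o'): MISMATCH
  Compare pos 3 ('e') with pos 4 ('o'): MISMATCH
Result: not a palindrome

0


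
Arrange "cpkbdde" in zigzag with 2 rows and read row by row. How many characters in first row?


Zigzag "cpkbdde" into 2 rows:
Placing characters:
  'c' => row 0
  'p' => row 1
  'k' => row 0
  'b' => row 1
  'd' => row 0
  'd' => row 1
  'e' => row 0
Rows:
  Row 0: "ckde"
  Row 1: "pbd"
First row length: 4

4


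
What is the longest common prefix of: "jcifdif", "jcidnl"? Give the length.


Words: jcifdif, jcidnl
  Position 0: all 'j' => match
  Position 1: all 'c' => match
  Position 2: all 'i' => match
  Position 3: ('f', 'd') => mismatch, stop
LCP = "jci" (length 3)

3


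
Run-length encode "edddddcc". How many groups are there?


Input: edddddcc
Scanning for consecutive runs:
  Group 1: 'e' x 1 (positions 0-0)
  Group 2: 'd' x 5 (positions 1-5)
  Group 3: 'c' x 2 (positions 6-7)
Total groups: 3

3


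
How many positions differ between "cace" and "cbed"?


Comparing "cace" and "cbed" position by position:
  Position 0: 'c' vs 'c' => same
  Position 1: 'a' vs 'b' => DIFFER
  Position 2: 'c' vs 'e' => DIFFER
  Position 3: 'e' vs 'd' => DIFFER
Positions that differ: 3

3


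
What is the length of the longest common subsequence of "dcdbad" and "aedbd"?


LCS of "dcdbad" and "aedbd"
DP table:
           a    e    d    b    d
      0    0    0    0    0    0
  d   0    0    0    1    1    1
  c   0    0    0    1    1    1
  d   0    0    0    1    1    2
  b   0    0    0    1    2    2
  a   0    1    1    1    2    2
  d   0    1    1    2    2    3
LCS length = dp[6][5] = 3

3


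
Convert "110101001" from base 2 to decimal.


Input: "110101001" in base 2
Positional expansion:
  Digit '1' (value 1) x 2^8 = 256
  Digit '1' (value 1) x 2^7 = 128
  Digit '0' (value 0) x 2^6 = 0
  Digit '1' (value 1) x 2^5 = 32
  Digit '0' (value 0) x 2^4 = 0
  Digit '1' (value 1) x 2^3 = 8
  Digit '0' (value 0) x 2^2 = 0
  Digit '0' (value 0) x 2^1 = 0
  Digit '1' (value 1) x 2^0 = 1
Sum = 425

425


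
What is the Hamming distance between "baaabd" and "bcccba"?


Comparing "baaabd" and "bcccba" position by position:
  Position 0: 'b' vs 'b' => same
  Position 1: 'a' vs 'c' => differ
  Position 2: 'a' vs 'c' => differ
  Position 3: 'a' vs 'c' => differ
  Position 4: 'b' vs 'b' => same
  Position 5: 'd' vs 'a' => differ
Total differences (Hamming distance): 4

4


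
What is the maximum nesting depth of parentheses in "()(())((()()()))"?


Input: "()(())((()()()))"
Tracking depth:
  Position 0 '(': depth becomes 1
  Position 1 ')': depth becomes 0
  Position 2 '(': depth becomes 1
  Position 3 '(': depth becomes 2
  Position 4 ')': depth becomes 1
  Position 5 ')': depth becomes 0
  Position 6 '(': depth becomes 1
  Position 7 '(': depth becomes 2
  Position 8 '(': depth becomes 3
  Position 9 ')': depth becomes 2
  Position 10 '(': depth becomes 3
  Position 11 ')': depth becomes 2
  Position 12 '(': depth becomes 3
  Position 13 ')': depth becomes 2
  Position 14 ')': depth becomes 1
  Position 15 ')': depth becomes 0
Maximum depth reached: 3

3


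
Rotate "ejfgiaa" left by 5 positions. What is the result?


Input: "ejfgiaa", rotate left by 5
First 5 characters: "ejfgi"
Remaining characters: "aa"
Concatenate remaining + first: "aa" + "ejfgi" = "aaejfgi"

aaejfgi


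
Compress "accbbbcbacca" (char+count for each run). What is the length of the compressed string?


Input: accbbbcbacca
Runs:
  'a' x 1 => "a1"
  'c' x 2 => "c2"
  'b' x 3 => "b3"
  'c' x 1 => "c1"
  'b' x 1 => "b1"
  'a' x 1 => "a1"
  'c' x 2 => "c2"
  'a' x 1 => "a1"
Compressed: "a1c2b3c1b1a1c2a1"
Compressed length: 16

16


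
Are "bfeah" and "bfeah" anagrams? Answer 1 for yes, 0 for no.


Strings: "bfeah", "bfeah"
Sorted first:  abefh
Sorted second: abefh
Sorted forms match => anagrams

1


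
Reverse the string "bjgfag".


Input: bjgfag
Reading characters right to left:
  Position 5: 'g'
  Position 4: 'a'
  Position 3: 'f'
  Position 2: 'g'
  Position 1: 'j'
  Position 0: 'b'
Reversed: gafgjb

gafgjb


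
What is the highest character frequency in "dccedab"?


Input: dccedab
Character counts:
  'a': 1
  'b': 1
  'c': 2
  'd': 2
  'e': 1
Maximum frequency: 2

2


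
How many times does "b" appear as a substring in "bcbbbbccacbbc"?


Searching for "b" in "bcbbbbccacbbc"
Scanning each position:
  Position 0: "b" => MATCH
  Position 1: "c" => no
  Position 2: "b" => MATCH
  Position 3: "b" => MATCH
  Position 4: "b" => MATCH
  Position 5: "b" => MATCH
  Position 6: "c" => no
  Position 7: "c" => no
  Position 8: "a" => no
  Position 9: "c" => no
  Position 10: "b" => MATCH
  Position 11: "b" => MATCH
  Position 12: "c" => no
Total occurrences: 7

7


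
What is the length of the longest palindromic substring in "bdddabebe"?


Input: "bdddabebe"
Checking substrings for palindromes:
  [1:4] "ddd" (len 3) => palindrome
  [5:8] "beb" (len 3) => palindrome
  [6:9] "ebe" (len 3) => palindrome
  [1:3] "dd" (len 2) => palindrome
  [2:4] "dd" (len 2) => palindrome
Longest palindromic substring: "ddd" with length 3

3


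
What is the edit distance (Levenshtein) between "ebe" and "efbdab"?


Computing edit distance: "ebe" -> "efbdab"
DP table:
           e    f    b    d    a    b
      0    1    2    3    4    5    6
  e   1    0    1    2    3    4    5
  b   2    1    1    1    2    3    4
  e   3    2    2    2    2    3    4
Edit distance = dp[3][6] = 4

4


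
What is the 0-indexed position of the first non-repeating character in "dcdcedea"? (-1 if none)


Input: dcdcedea
Character frequencies:
  'a': 1
  'c': 2
  'd': 3
  'e': 2
Scanning left to right for freq == 1:
  Position 0 ('d'): freq=3, skip
  Position 1 ('c'): freq=2, skip
  Position 2 ('d'): freq=3, skip
  Position 3 ('c'): freq=2, skip
  Position 4 ('e'): freq=2, skip
  Position 5 ('d'): freq=3, skip
  Position 6 ('e'): freq=2, skip
  Position 7 ('a'): unique! => answer = 7

7


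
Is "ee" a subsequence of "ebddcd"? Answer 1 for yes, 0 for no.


Check if "ee" is a subsequence of "ebddcd"
Greedy scan:
  Position 0 ('e'): matches sub[0] = 'e'
  Position 1 ('b'): no match needed
  Position 2 ('d'): no match needed
  Position 3 ('d'): no match needed
  Position 4 ('c'): no match needed
  Position 5 ('d'): no match needed
Only matched 1/2 characters => not a subsequence

0


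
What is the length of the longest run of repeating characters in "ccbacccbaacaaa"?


Input: "ccbacccbaacaaa"
Scanning for longest run:
  Position 1 ('c'): continues run of 'c', length=2
  Position 2 ('b'): new char, reset run to 1
  Position 3 ('a'): new char, reset run to 1
  Position 4 ('c'): new char, reset run to 1
  Position 5 ('c'): continues run of 'c', length=2
  Position 6 ('c'): continues run of 'c', length=3
  Position 7 ('b'): new char, reset run to 1
  Position 8 ('a'): new char, reset run to 1
  Position 9 ('a'): continues run of 'a', length=2
  Position 10 ('c'): new char, reset run to 1
  Position 11 ('a'): new char, reset run to 1
  Position 12 ('a'): continues run of 'a', length=2
  Position 13 ('a'): continues run of 'a', length=3
Longest run: 'c' with length 3

3


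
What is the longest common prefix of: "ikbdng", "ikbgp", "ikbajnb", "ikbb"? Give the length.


Words: ikbdng, ikbgp, ikbajnb, ikbb
  Position 0: all 'i' => match
  Position 1: all 'k' => match
  Position 2: all 'b' => match
  Position 3: ('d', 'g', 'a', 'b') => mismatch, stop
LCP = "ikb" (length 3)

3


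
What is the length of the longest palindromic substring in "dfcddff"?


Input: "dfcddff"
Checking substrings for palindromes:
  [3:5] "dd" (len 2) => palindrome
  [5:7] "ff" (len 2) => palindrome
Longest palindromic substring: "dd" with length 2

2


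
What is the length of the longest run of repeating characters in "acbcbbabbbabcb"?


Input: "acbcbbabbbabcb"
Scanning for longest run:
  Position 1 ('c'): new char, reset run to 1
  Position 2 ('b'): new char, reset run to 1
  Position 3 ('c'): new char, reset run to 1
  Position 4 ('b'): new char, reset run to 1
  Position 5 ('b'): continues run of 'b', length=2
  Position 6 ('a'): new char, reset run to 1
  Position 7 ('b'): new char, reset run to 1
  Position 8 ('b'): continues run of 'b', length=2
  Position 9 ('b'): continues run of 'b', length=3
  Position 10 ('a'): new char, reset run to 1
  Position 11 ('b'): new char, reset run to 1
  Position 12 ('c'): new char, reset run to 1
  Position 13 ('b'): new char, reset run to 1
Longest run: 'b' with length 3

3


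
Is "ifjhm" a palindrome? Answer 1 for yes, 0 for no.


Input: ifjhm
Reversed: mhjfi
  Compare pos 0 ('i') with pos 4 ('m'): MISMATCH
  Compare pos 1 ('f') with pos 3 ('h'): MISMATCH
Result: not a palindrome

0


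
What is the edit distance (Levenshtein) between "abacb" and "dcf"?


Computing edit distance: "abacb" -> "dcf"
DP table:
           d    c    f
      0    1    2    3
  a   1    1    2    3
  b   2    2    2    3
  a   3    3    3    3
  c   4    4    3    4
  b   5    5    4    4
Edit distance = dp[5][3] = 4

4


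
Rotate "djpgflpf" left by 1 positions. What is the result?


Input: "djpgflpf", rotate left by 1
First 1 characters: "d"
Remaining characters: "jpgflpf"
Concatenate remaining + first: "jpgflpf" + "d" = "jpgflpfd"

jpgflpfd


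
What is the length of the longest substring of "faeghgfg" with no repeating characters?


Input: "faeghgfg"
Sliding window (track last position of each char):
  Position 0 ('f'): window [0,0] length 1 -- new best
  Position 1 ('a'): window [0,1] length 2 -- new best
  Position 2 ('e'): window [0,2] length 3 -- new best
  Position 3 ('g'): window [0,3] length 4 -- new best
  Position 4 ('h'): window [0,4] length 5 -- new best
  Position 5 ('g'): repeat (last at 3), move window start to 4
  Position 5 ('g'): window [4,5] length 2
  Position 6 ('f'): window [4,6] length 3
  Position 7 ('g'): repeat (last at 5), move window start to 6
  Position 7 ('g'): window [6,7] length 2
Longest substring with no repeats: "faegh" with length 5

5


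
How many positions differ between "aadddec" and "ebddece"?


Comparing "aadddec" and "ebddece" position by position:
  Position 0: 'a' vs 'e' => DIFFER
  Position 1: 'a' vs 'b' => DIFFER
  Position 2: 'd' vs 'd' => same
  Position 3: 'd' vs 'd' => same
  Position 4: 'd' vs 'e' => DIFFER
  Position 5: 'e' vs 'c' => DIFFER
  Position 6: 'c' vs 'e' => DIFFER
Positions that differ: 5

5


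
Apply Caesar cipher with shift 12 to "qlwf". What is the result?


Caesar cipher: shift "qlwf" by 12
  'q' (pos 16) + 12 = pos 2 = 'c'
  'l' (pos 11) + 12 = pos 23 = 'x'
  'w' (pos 22) + 12 = pos 8 = 'i'
  'f' (pos 5) + 12 = pos 17 = 'r'
Result: cxir

cxir


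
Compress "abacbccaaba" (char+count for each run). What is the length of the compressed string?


Input: abacbccaaba
Runs:
  'a' x 1 => "a1"
  'b' x 1 => "b1"
  'a' x 1 => "a1"
  'c' x 1 => "c1"
  'b' x 1 => "b1"
  'c' x 2 => "c2"
  'a' x 2 => "a2"
  'b' x 1 => "b1"
  'a' x 1 => "a1"
Compressed: "a1b1a1c1b1c2a2b1a1"
Compressed length: 18

18


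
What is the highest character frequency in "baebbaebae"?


Input: baebbaebae
Character counts:
  'a': 3
  'b': 4
  'e': 3
Maximum frequency: 4

4


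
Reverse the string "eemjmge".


Input: eemjmge
Reading characters right to left:
  Position 6: 'e'
  Position 5: 'g'
  Position 4: 'm'
  Position 3: 'j'
  Position 2: 'm'
  Position 1: 'e'
  Position 0: 'e'
Reversed: egmjmee

egmjmee


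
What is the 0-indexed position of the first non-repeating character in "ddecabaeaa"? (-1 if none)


Input: ddecabaeaa
Character frequencies:
  'a': 4
  'b': 1
  'c': 1
  'd': 2
  'e': 2
Scanning left to right for freq == 1:
  Position 0 ('d'): freq=2, skip
  Position 1 ('d'): freq=2, skip
  Position 2 ('e'): freq=2, skip
  Position 3 ('c'): unique! => answer = 3

3


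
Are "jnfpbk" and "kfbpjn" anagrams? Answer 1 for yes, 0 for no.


Strings: "jnfpbk", "kfbpjn"
Sorted first:  bfjknp
Sorted second: bfjknp
Sorted forms match => anagrams

1


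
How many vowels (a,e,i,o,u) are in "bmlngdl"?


Input: bmlngdl
Checking each character:
  'b' at position 0: consonant
  'm' at position 1: consonant
  'l' at position 2: consonant
  'n' at position 3: consonant
  'g' at position 4: consonant
  'd' at position 5: consonant
  'l' at position 6: consonant
Total vowels: 0

0


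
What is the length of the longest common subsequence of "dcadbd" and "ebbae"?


LCS of "dcadbd" and "ebbae"
DP table:
           e    b    b    a    e
      0    0    0    0    0    0
  d   0    0    0    0    0    0
  c   0    0    0    0    0    0
  a   0    0    0    0    1    1
  d   0    0    0    0    1    1
  b   0    0    1    1    1    1
  d   0    0    1    1    1    1
LCS length = dp[6][5] = 1

1


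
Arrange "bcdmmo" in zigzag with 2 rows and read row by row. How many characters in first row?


Zigzag "bcdmmo" into 2 rows:
Placing characters:
  'b' => row 0
  'c' => row 1
  'd' => row 0
  'm' => row 1
  'm' => row 0
  'o' => row 1
Rows:
  Row 0: "bdm"
  Row 1: "cmo"
First row length: 3

3


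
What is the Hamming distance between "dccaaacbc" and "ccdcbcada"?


Comparing "dccaaacbc" and "ccdcbcada" position by position:
  Position 0: 'd' vs 'c' => differ
  Position 1: 'c' vs 'c' => same
  Position 2: 'c' vs 'd' => differ
  Position 3: 'a' vs 'c' => differ
  Position 4: 'a' vs 'b' => differ
  Position 5: 'a' vs 'c' => differ
  Position 6: 'c' vs 'a' => differ
  Position 7: 'b' vs 'd' => differ
  Position 8: 'c' vs 'a' => differ
Total differences (Hamming distance): 8

8


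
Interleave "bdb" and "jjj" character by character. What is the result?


Interleaving "bdb" and "jjj":
  Position 0: 'b' from first, 'j' from second => "bj"
  Position 1: 'd' from first, 'j' from second => "dj"
  Position 2: 'b' from first, 'j' from second => "bj"
Result: bjdjbj

bjdjbj


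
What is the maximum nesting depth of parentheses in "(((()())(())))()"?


Input: "(((()())(())))()"
Tracking depth:
  Position 0 '(': depth becomes 1
  Position 1 '(': depth becomes 2
  Position 2 '(': depth becomes 3
  Position 3 '(': depth becomes 4
  Position 4 ')': depth becomes 3
  Position 5 '(': depth becomes 4
  Position 6 ')': depth becomes 3
  Position 7 ')': depth becomes 2
  Position 8 '(': depth becomes 3
  Position 9 '(': depth becomes 4
  Position 10 ')': depth becomes 3
  Position 11 ')': depth becomes 2
  Position 12 ')': depth becomes 1
  Position 13 ')': depth becomes 0
  Position 14 '(': depth becomes 1
  Position 15 ')': depth becomes 0
Maximum depth reached: 4

4


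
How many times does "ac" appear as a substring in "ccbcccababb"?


Searching for "ac" in "ccbcccababb"
Scanning each position:
  Position 0: "cc" => no
  Position 1: "cb" => no
  Position 2: "bc" => no
  Position 3: "cc" => no
  Position 4: "cc" => no
  Position 5: "ca" => no
  Position 6: "ab" => no
  Position 7: "ba" => no
  Position 8: "ab" => no
  Position 9: "bb" => no
Total occurrences: 0

0


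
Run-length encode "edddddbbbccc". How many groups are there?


Input: edddddbbbccc
Scanning for consecutive runs:
  Group 1: 'e' x 1 (positions 0-0)
  Group 2: 'd' x 5 (positions 1-5)
  Group 3: 'b' x 3 (positions 6-8)
  Group 4: 'c' x 3 (positions 9-11)
Total groups: 4

4


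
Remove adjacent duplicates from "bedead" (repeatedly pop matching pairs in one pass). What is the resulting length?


Input: bedead
Stack-based adjacent duplicate removal:
  Read 'b': push. Stack: b
  Read 'e': push. Stack: be
  Read 'd': push. Stack: bed
  Read 'e': push. Stack: bede
  Read 'a': push. Stack: bedea
  Read 'd': push. Stack: bedead
Final stack: "bedead" (length 6)

6


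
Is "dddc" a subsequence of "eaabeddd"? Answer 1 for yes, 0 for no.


Check if "dddc" is a subsequence of "eaabeddd"
Greedy scan:
  Position 0 ('e'): no match needed
  Position 1 ('a'): no match needed
  Position 2 ('a'): no match needed
  Position 3 ('b'): no match needed
  Position 4 ('e'): no match needed
  Position 5 ('d'): matches sub[0] = 'd'
  Position 6 ('d'): matches sub[1] = 'd'
  Position 7 ('d'): matches sub[2] = 'd'
Only matched 3/4 characters => not a subsequence

0


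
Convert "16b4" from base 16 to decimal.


Input: "16b4" in base 16
Positional expansion:
  Digit '1' (value 1) x 16^3 = 4096
  Digit '6' (value 6) x 16^2 = 1536
  Digit 'b' (value 11) x 16^1 = 176
  Digit '4' (value 4) x 16^0 = 4
Sum = 5812

5812


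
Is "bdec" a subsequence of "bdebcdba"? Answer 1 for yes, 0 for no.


Check if "bdec" is a subsequence of "bdebcdba"
Greedy scan:
  Position 0 ('b'): matches sub[0] = 'b'
  Position 1 ('d'): matches sub[1] = 'd'
  Position 2 ('e'): matches sub[2] = 'e'
  Position 3 ('b'): no match needed
  Position 4 ('c'): matches sub[3] = 'c'
  Position 5 ('d'): no match needed
  Position 6 ('b'): no match needed
  Position 7 ('a'): no match needed
All 4 characters matched => is a subsequence

1


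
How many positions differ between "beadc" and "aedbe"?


Comparing "beadc" and "aedbe" position by position:
  Position 0: 'b' vs 'a' => DIFFER
  Position 1: 'e' vs 'e' => same
  Position 2: 'a' vs 'd' => DIFFER
  Position 3: 'd' vs 'b' => DIFFER
  Position 4: 'c' vs 'e' => DIFFER
Positions that differ: 4

4


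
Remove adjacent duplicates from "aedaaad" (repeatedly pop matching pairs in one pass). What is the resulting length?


Input: aedaaad
Stack-based adjacent duplicate removal:
  Read 'a': push. Stack: a
  Read 'e': push. Stack: ae
  Read 'd': push. Stack: aed
  Read 'a': push. Stack: aeda
  Read 'a': matches stack top 'a' => pop. Stack: aed
  Read 'a': push. Stack: aeda
  Read 'd': push. Stack: aedad
Final stack: "aedad" (length 5)

5


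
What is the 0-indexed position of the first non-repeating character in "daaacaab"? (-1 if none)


Input: daaacaab
Character frequencies:
  'a': 5
  'b': 1
  'c': 1
  'd': 1
Scanning left to right for freq == 1:
  Position 0 ('d'): unique! => answer = 0

0


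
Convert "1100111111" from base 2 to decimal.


Input: "1100111111" in base 2
Positional expansion:
  Digit '1' (value 1) x 2^9 = 512
  Digit '1' (value 1) x 2^8 = 256
  Digit '0' (value 0) x 2^7 = 0
  Digit '0' (value 0) x 2^6 = 0
  Digit '1' (value 1) x 2^5 = 32
  Digit '1' (value 1) x 2^4 = 16
  Digit '1' (value 1) x 2^3 = 8
  Digit '1' (value 1) x 2^2 = 4
  Digit '1' (value 1) x 2^1 = 2
  Digit '1' (value 1) x 2^0 = 1
Sum = 831

831


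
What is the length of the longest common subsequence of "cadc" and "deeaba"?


LCS of "cadc" and "deeaba"
DP table:
           d    e    e    a    b    a
      0    0    0    0    0    0    0
  c   0    0    0    0    0    0    0
  a   0    0    0    0    1    1    1
  d   0    1    1    1    1    1    1
  c   0    1    1    1    1    1    1
LCS length = dp[4][6] = 1

1


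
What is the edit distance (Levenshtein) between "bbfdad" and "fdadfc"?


Computing edit distance: "bbfdad" -> "fdadfc"
DP table:
           f    d    a    d    f    c
      0    1    2    3    4    5    6
  b   1    1    2    3    4    5    6
  b   2    2    2    3    4    5    6
  f   3    2    3    3    4    4    5
  d   4    3    2    3    3    4    5
  a   5    4    3    2    3    4    5
  d   6    5    4    3    2    3    4
Edit distance = dp[6][6] = 4

4


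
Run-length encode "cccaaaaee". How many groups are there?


Input: cccaaaaee
Scanning for consecutive runs:
  Group 1: 'c' x 3 (positions 0-2)
  Group 2: 'a' x 4 (positions 3-6)
  Group 3: 'e' x 2 (positions 7-8)
Total groups: 3

3


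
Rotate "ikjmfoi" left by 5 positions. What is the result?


Input: "ikjmfoi", rotate left by 5
First 5 characters: "ikjmf"
Remaining characters: "oi"
Concatenate remaining + first: "oi" + "ikjmf" = "oiikjmf"

oiikjmf


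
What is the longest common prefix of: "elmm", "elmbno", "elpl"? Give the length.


Words: elmm, elmbno, elpl
  Position 0: all 'e' => match
  Position 1: all 'l' => match
  Position 2: ('m', 'm', 'p') => mismatch, stop
LCP = "el" (length 2)

2


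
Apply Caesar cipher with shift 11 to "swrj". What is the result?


Caesar cipher: shift "swrj" by 11
  's' (pos 18) + 11 = pos 3 = 'd'
  'w' (pos 22) + 11 = pos 7 = 'h'
  'r' (pos 17) + 11 = pos 2 = 'c'
  'j' (pos 9) + 11 = pos 20 = 'u'
Result: dhcu

dhcu


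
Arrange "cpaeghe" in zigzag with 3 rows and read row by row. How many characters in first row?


Zigzag "cpaeghe" into 3 rows:
Placing characters:
  'c' => row 0
  'p' => row 1
  'a' => row 2
  'e' => row 1
  'g' => row 0
  'h' => row 1
  'e' => row 2
Rows:
  Row 0: "cg"
  Row 1: "peh"
  Row 2: "ae"
First row length: 2

2


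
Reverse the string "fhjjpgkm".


Input: fhjjpgkm
Reading characters right to left:
  Position 7: 'm'
  Position 6: 'k'
  Position 5: 'g'
  Position 4: 'p'
  Position 3: 'j'
  Position 2: 'j'
  Position 1: 'h'
  Position 0: 'f'
Reversed: mkgpjjhf

mkgpjjhf


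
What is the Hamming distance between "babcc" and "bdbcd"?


Comparing "babcc" and "bdbcd" position by position:
  Position 0: 'b' vs 'b' => same
  Position 1: 'a' vs 'd' => differ
  Position 2: 'b' vs 'b' => same
  Position 3: 'c' vs 'c' => same
  Position 4: 'c' vs 'd' => differ
Total differences (Hamming distance): 2

2


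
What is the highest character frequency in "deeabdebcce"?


Input: deeabdebcce
Character counts:
  'a': 1
  'b': 2
  'c': 2
  'd': 2
  'e': 4
Maximum frequency: 4

4


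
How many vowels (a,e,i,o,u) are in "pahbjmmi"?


Input: pahbjmmi
Checking each character:
  'p' at position 0: consonant
  'a' at position 1: vowel (running total: 1)
  'h' at position 2: consonant
  'b' at position 3: consonant
  'j' at position 4: consonant
  'm' at position 5: consonant
  'm' at position 6: consonant
  'i' at position 7: vowel (running total: 2)
Total vowels: 2

2


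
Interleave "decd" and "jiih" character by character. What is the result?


Interleaving "decd" and "jiih":
  Position 0: 'd' from first, 'j' from second => "dj"
  Position 1: 'e' from first, 'i' from second => "ei"
  Position 2: 'c' from first, 'i' from second => "ci"
  Position 3: 'd' from first, 'h' from second => "dh"
Result: djeicidh

djeicidh


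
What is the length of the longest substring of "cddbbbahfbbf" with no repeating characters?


Input: "cddbbbahfbbf"
Sliding window (track last position of each char):
  Position 0 ('c'): window [0,0] length 1 -- new best
  Position 1 ('d'): window [0,1] length 2 -- new best
  Position 2 ('d'): repeat (last at 1), move window start to 2
  Position 2 ('d'): window [2,2] length 1
  Position 3 ('b'): window [2,3] length 2
  Position 4 ('b'): repeat (last at 3), move window start to 4
  Position 4 ('b'): window [4,4] length 1
  Position 5 ('b'): repeat (last at 4), move window start to 5
  Position 5 ('b'): window [5,5] length 1
  Position 6 ('a'): window [5,6] length 2
  Position 7 ('h'): window [5,7] length 3 -- new best
  Position 8 ('f'): window [5,8] length 4 -- new best
  Position 9 ('b'): repeat (last at 5), move window start to 6
  Position 9 ('b'): window [6,9] length 4
  Position 10 ('b'): repeat (last at 9), move window start to 10
  Position 10 ('b'): window [10,10] length 1
  Position 11 ('f'): window [10,11] length 2
Longest substring with no repeats: "bahf" with length 4

4


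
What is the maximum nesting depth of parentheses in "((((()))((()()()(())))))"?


Input: "((((()))((()()()(())))))"
Tracking depth:
  Position 0 '(': depth becomes 1
  Position 1 '(': depth becomes 2
  Position 2 '(': depth becomes 3
  Position 3 '(': depth becomes 4
  Position 4 '(': depth becomes 5
  Position 5 ')': depth becomes 4
  Position 6 ')': depth becomes 3
  Position 7 ')': depth becomes 2
  Position 8 '(': depth becomes 3
  Position 9 '(': depth becomes 4
  Position 10 '(': depth becomes 5
  Position 11 ')': depth becomes 4
  Position 12 '(': depth becomes 5
  Position 13 ')': depth becomes 4
  Position 14 '(': depth becomes 5
  Position 15 ')': depth becomes 4
  Position 16 '(': depth becomes 5
  Position 17 '(': depth becomes 6
  Position 18 ')': depth becomes 5
  Position 19 ')': depth becomes 4
  Position 20 ')': depth becomes 3
  Position 21 ')': depth becomes 2
  Position 22 ')': depth becomes 1
  Position 23 ')': depth becomes 0
Maximum depth reached: 6

6


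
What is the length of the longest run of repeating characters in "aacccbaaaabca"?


Input: "aacccbaaaabca"
Scanning for longest run:
  Position 1 ('a'): continues run of 'a', length=2
  Position 2 ('c'): new char, reset run to 1
  Position 3 ('c'): continues run of 'c', length=2
  Position 4 ('c'): continues run of 'c', length=3
  Position 5 ('b'): new char, reset run to 1
  Position 6 ('a'): new char, reset run to 1
  Position 7 ('a'): continues run of 'a', length=2
  Position 8 ('a'): continues run of 'a', length=3
  Position 9 ('a'): continues run of 'a', length=4
  Position 10 ('b'): new char, reset run to 1
  Position 11 ('c'): new char, reset run to 1
  Position 12 ('a'): new char, reset run to 1
Longest run: 'a' with length 4

4


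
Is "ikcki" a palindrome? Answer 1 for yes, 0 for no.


Input: ikcki
Reversed: ikcki
  Compare pos 0 ('i') with pos 4 ('i'): match
  Compare pos 1 ('k') with pos 3 ('k'): match
Result: palindrome

1


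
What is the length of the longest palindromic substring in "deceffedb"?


Input: "deceffedb"
Checking substrings for palindromes:
  [3:7] "effe" (len 4) => palindrome
  [1:4] "ece" (len 3) => palindrome
  [4:6] "ff" (len 2) => palindrome
Longest palindromic substring: "effe" with length 4

4


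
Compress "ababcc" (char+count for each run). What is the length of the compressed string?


Input: ababcc
Runs:
  'a' x 1 => "a1"
  'b' x 1 => "b1"
  'a' x 1 => "a1"
  'b' x 1 => "b1"
  'c' x 2 => "c2"
Compressed: "a1b1a1b1c2"
Compressed length: 10

10


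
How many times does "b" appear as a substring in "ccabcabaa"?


Searching for "b" in "ccabcabaa"
Scanning each position:
  Position 0: "c" => no
  Position 1: "c" => no
  Position 2: "a" => no
  Position 3: "b" => MATCH
  Position 4: "c" => no
  Position 5: "a" => no
  Position 6: "b" => MATCH
  Position 7: "a" => no
  Position 8: "a" => no
Total occurrences: 2

2


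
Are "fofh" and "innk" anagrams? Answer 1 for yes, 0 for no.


Strings: "fofh", "innk"
Sorted first:  ffho
Sorted second: iknn
Differ at position 0: 'f' vs 'i' => not anagrams

0


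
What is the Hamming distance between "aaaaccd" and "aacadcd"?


Comparing "aaaaccd" and "aacadcd" position by position:
  Position 0: 'a' vs 'a' => same
  Position 1: 'a' vs 'a' => same
  Position 2: 'a' vs 'c' => differ
  Position 3: 'a' vs 'a' => same
  Position 4: 'c' vs 'd' => differ
  Position 5: 'c' vs 'c' => same
  Position 6: 'd' vs 'd' => same
Total differences (Hamming distance): 2

2


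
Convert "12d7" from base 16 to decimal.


Input: "12d7" in base 16
Positional expansion:
  Digit '1' (value 1) x 16^3 = 4096
  Digit '2' (value 2) x 16^2 = 512
  Digit 'd' (value 13) x 16^1 = 208
  Digit '7' (value 7) x 16^0 = 7
Sum = 4823

4823


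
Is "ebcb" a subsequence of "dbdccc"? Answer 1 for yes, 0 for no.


Check if "ebcb" is a subsequence of "dbdccc"
Greedy scan:
  Position 0 ('d'): no match needed
  Position 1 ('b'): no match needed
  Position 2 ('d'): no match needed
  Position 3 ('c'): no match needed
  Position 4 ('c'): no match needed
  Position 5 ('c'): no match needed
Only matched 0/4 characters => not a subsequence

0


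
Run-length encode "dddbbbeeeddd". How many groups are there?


Input: dddbbbeeeddd
Scanning for consecutive runs:
  Group 1: 'd' x 3 (positions 0-2)
  Group 2: 'b' x 3 (positions 3-5)
  Group 3: 'e' x 3 (positions 6-8)
  Group 4: 'd' x 3 (positions 9-11)
Total groups: 4

4


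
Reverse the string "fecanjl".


Input: fecanjl
Reading characters right to left:
  Position 6: 'l'
  Position 5: 'j'
  Position 4: 'n'
  Position 3: 'a'
  Position 2: 'c'
  Position 1: 'e'
  Position 0: 'f'
Reversed: ljnacef

ljnacef


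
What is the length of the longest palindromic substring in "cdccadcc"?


Input: "cdccadcc"
Checking substrings for palindromes:
  [0:3] "cdc" (len 3) => palindrome
  [2:4] "cc" (len 2) => palindrome
  [6:8] "cc" (len 2) => palindrome
Longest palindromic substring: "cdc" with length 3

3


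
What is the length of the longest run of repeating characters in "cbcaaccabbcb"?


Input: "cbcaaccabbcb"
Scanning for longest run:
  Position 1 ('b'): new char, reset run to 1
  Position 2 ('c'): new char, reset run to 1
  Position 3 ('a'): new char, reset run to 1
  Position 4 ('a'): continues run of 'a', length=2
  Position 5 ('c'): new char, reset run to 1
  Position 6 ('c'): continues run of 'c', length=2
  Position 7 ('a'): new char, reset run to 1
  Position 8 ('b'): new char, reset run to 1
  Position 9 ('b'): continues run of 'b', length=2
  Position 10 ('c'): new char, reset run to 1
  Position 11 ('b'): new char, reset run to 1
Longest run: 'a' with length 2

2


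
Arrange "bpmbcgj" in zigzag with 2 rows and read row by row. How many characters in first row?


Zigzag "bpmbcgj" into 2 rows:
Placing characters:
  'b' => row 0
  'p' => row 1
  'm' => row 0
  'b' => row 1
  'c' => row 0
  'g' => row 1
  'j' => row 0
Rows:
  Row 0: "bmcj"
  Row 1: "pbg"
First row length: 4

4


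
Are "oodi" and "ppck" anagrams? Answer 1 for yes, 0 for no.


Strings: "oodi", "ppck"
Sorted first:  dioo
Sorted second: ckpp
Differ at position 0: 'd' vs 'c' => not anagrams

0


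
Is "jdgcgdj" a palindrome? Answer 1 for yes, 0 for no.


Input: jdgcgdj
Reversed: jdgcgdj
  Compare pos 0 ('j') with pos 6 ('j'): match
  Compare pos 1 ('d') with pos 5 ('d'): match
  Compare pos 2 ('g') with pos 4 ('g'): match
Result: palindrome

1


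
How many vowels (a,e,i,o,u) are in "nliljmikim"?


Input: nliljmikim
Checking each character:
  'n' at position 0: consonant
  'l' at position 1: consonant
  'i' at position 2: vowel (running total: 1)
  'l' at position 3: consonant
  'j' at position 4: consonant
  'm' at position 5: consonant
  'i' at position 6: vowel (running total: 2)
  'k' at position 7: consonant
  'i' at position 8: vowel (running total: 3)
  'm' at position 9: consonant
Total vowels: 3

3


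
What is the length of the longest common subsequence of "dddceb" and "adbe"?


LCS of "dddceb" and "adbe"
DP table:
           a    d    b    e
      0    0    0    0    0
  d   0    0    1    1    1
  d   0    0    1    1    1
  d   0    0    1    1    1
  c   0    0    1    1    1
  e   0    0    1    1    2
  b   0    0    1    2    2
LCS length = dp[6][4] = 2

2


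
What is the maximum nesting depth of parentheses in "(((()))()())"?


Input: "(((()))()())"
Tracking depth:
  Position 0 '(': depth becomes 1
  Position 1 '(': depth becomes 2
  Position 2 '(': depth becomes 3
  Position 3 '(': depth becomes 4
  Position 4 ')': depth becomes 3
  Position 5 ')': depth becomes 2
  Position 6 ')': depth becomes 1
  Position 7 '(': depth becomes 2
  Position 8 ')': depth becomes 1
  Position 9 '(': depth becomes 2
  Position 10 ')': depth becomes 1
  Position 11 ')': depth becomes 0
Maximum depth reached: 4

4


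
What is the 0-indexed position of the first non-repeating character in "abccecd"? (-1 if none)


Input: abccecd
Character frequencies:
  'a': 1
  'b': 1
  'c': 3
  'd': 1
  'e': 1
Scanning left to right for freq == 1:
  Position 0 ('a'): unique! => answer = 0

0


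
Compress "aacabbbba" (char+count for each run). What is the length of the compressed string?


Input: aacabbbba
Runs:
  'a' x 2 => "a2"
  'c' x 1 => "c1"
  'a' x 1 => "a1"
  'b' x 4 => "b4"
  'a' x 1 => "a1"
Compressed: "a2c1a1b4a1"
Compressed length: 10

10


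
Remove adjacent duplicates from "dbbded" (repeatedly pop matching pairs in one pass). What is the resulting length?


Input: dbbded
Stack-based adjacent duplicate removal:
  Read 'd': push. Stack: d
  Read 'b': push. Stack: db
  Read 'b': matches stack top 'b' => pop. Stack: d
  Read 'd': matches stack top 'd' => pop. Stack: (empty)
  Read 'e': push. Stack: e
  Read 'd': push. Stack: ed
Final stack: "ed" (length 2)

2


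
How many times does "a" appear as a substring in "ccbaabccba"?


Searching for "a" in "ccbaabccba"
Scanning each position:
  Position 0: "c" => no
  Position 1: "c" => no
  Position 2: "b" => no
  Position 3: "a" => MATCH
  Position 4: "a" => MATCH
  Position 5: "b" => no
  Position 6: "c" => no
  Position 7: "c" => no
  Position 8: "b" => no
  Position 9: "a" => MATCH
Total occurrences: 3

3


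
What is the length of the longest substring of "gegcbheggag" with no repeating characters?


Input: "gegcbheggag"
Sliding window (track last position of each char):
  Position 0 ('g'): window [0,0] length 1 -- new best
  Position 1 ('e'): window [0,1] length 2 -- new best
  Position 2 ('g'): repeat (last at 0), move window start to 1
  Position 2 ('g'): window [1,2] length 2
  Position 3 ('c'): window [1,3] length 3 -- new best
  Position 4 ('b'): window [1,4] length 4 -- new best
  Position 5 ('h'): window [1,5] length 5 -- new best
  Position 6 ('e'): repeat (last at 1), move window start to 2
  Position 6 ('e'): window [2,6] length 5
  Position 7 ('g'): repeat (last at 2), move window start to 3
  Position 7 ('g'): window [3,7] length 5
  Position 8 ('g'): repeat (last at 7), move window start to 8
  Position 8 ('g'): window [8,8] length 1
  Position 9 ('a'): window [8,9] length 2
  Position 10 ('g'): repeat (last at 8), move window start to 9
  Position 10 ('g'): window [9,10] length 2
Longest substring with no repeats: "egcbh" with length 5

5


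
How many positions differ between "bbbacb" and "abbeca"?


Comparing "bbbacb" and "abbeca" position by position:
  Position 0: 'b' vs 'a' => DIFFER
  Position 1: 'b' vs 'b' => same
  Position 2: 'b' vs 'b' => same
  Position 3: 'a' vs 'e' => DIFFER
  Position 4: 'c' vs 'c' => same
  Position 5: 'b' vs 'a' => DIFFER
Positions that differ: 3

3


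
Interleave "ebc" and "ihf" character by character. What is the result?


Interleaving "ebc" and "ihf":
  Position 0: 'e' from first, 'i' from second => "ei"
  Position 1: 'b' from first, 'h' from second => "bh"
  Position 2: 'c' from first, 'f' from second => "cf"
Result: eibhcf

eibhcf


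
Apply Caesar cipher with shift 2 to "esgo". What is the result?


Caesar cipher: shift "esgo" by 2
  'e' (pos 4) + 2 = pos 6 = 'g'
  's' (pos 18) + 2 = pos 20 = 'u'
  'g' (pos 6) + 2 = pos 8 = 'i'
  'o' (pos 14) + 2 = pos 16 = 'q'
Result: guiq

guiq


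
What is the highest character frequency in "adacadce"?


Input: adacadce
Character counts:
  'a': 3
  'c': 2
  'd': 2
  'e': 1
Maximum frequency: 3

3


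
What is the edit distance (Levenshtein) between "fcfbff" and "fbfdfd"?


Computing edit distance: "fcfbff" -> "fbfdfd"
DP table:
           f    b    f    d    f    d
      0    1    2    3    4    5    6
  f   1    0    1    2    3    4    5
  c   2    1    1    2    3    4    5
  f   3    2    2    1    2    3    4
  b   4    3    2    2    2    3    4
  f   5    4    3    2    3    2    3
  f   6    5    4    3    3    3    3
Edit distance = dp[6][6] = 3

3


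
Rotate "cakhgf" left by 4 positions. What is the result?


Input: "cakhgf", rotate left by 4
First 4 characters: "cakh"
Remaining characters: "gf"
Concatenate remaining + first: "gf" + "cakh" = "gfcakh"

gfcakh


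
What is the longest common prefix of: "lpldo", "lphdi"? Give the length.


Words: lpldo, lphdi
  Position 0: all 'l' => match
  Position 1: all 'p' => match
  Position 2: ('l', 'h') => mismatch, stop
LCP = "lp" (length 2)

2


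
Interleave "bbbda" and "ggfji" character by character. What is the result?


Interleaving "bbbda" and "ggfji":
  Position 0: 'b' from first, 'g' from second => "bg"
  Position 1: 'b' from first, 'g' from second => "bg"
  Position 2: 'b' from first, 'f' from second => "bf"
  Position 3: 'd' from first, 'j' from second => "dj"
  Position 4: 'a' from first, 'i' from second => "ai"
Result: bgbgbfdjai

bgbgbfdjai


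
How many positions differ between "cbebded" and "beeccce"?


Comparing "cbebded" and "beeccce" position by position:
  Position 0: 'c' vs 'b' => DIFFER
  Position 1: 'b' vs 'e' => DIFFER
  Position 2: 'e' vs 'e' => same
  Position 3: 'b' vs 'c' => DIFFER
  Position 4: 'd' vs 'c' => DIFFER
  Position 5: 'e' vs 'c' => DIFFER
  Position 6: 'd' vs 'e' => DIFFER
Positions that differ: 6

6


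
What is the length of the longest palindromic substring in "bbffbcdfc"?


Input: "bbffbcdfc"
Checking substrings for palindromes:
  [1:5] "bffb" (len 4) => palindrome
  [0:2] "bb" (len 2) => palindrome
  [2:4] "ff" (len 2) => palindrome
Longest palindromic substring: "bffb" with length 4

4


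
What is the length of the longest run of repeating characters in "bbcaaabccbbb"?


Input: "bbcaaabccbbb"
Scanning for longest run:
  Position 1 ('b'): continues run of 'b', length=2
  Position 2 ('c'): new char, reset run to 1
  Position 3 ('a'): new char, reset run to 1
  Position 4 ('a'): continues run of 'a', length=2
  Position 5 ('a'): continues run of 'a', length=3
  Position 6 ('b'): new char, reset run to 1
  Position 7 ('c'): new char, reset run to 1
  Position 8 ('c'): continues run of 'c', length=2
  Position 9 ('b'): new char, reset run to 1
  Position 10 ('b'): continues run of 'b', length=2
  Position 11 ('b'): continues run of 'b', length=3
Longest run: 'a' with length 3

3


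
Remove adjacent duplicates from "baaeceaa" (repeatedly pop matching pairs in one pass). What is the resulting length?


Input: baaeceaa
Stack-based adjacent duplicate removal:
  Read 'b': push. Stack: b
  Read 'a': push. Stack: ba
  Read 'a': matches stack top 'a' => pop. Stack: b
  Read 'e': push. Stack: be
  Read 'c': push. Stack: bec
  Read 'e': push. Stack: bece
  Read 'a': push. Stack: becea
  Read 'a': matches stack top 'a' => pop. Stack: bece
Final stack: "bece" (length 4)

4
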